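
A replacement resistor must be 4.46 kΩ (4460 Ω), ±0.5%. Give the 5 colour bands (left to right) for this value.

4460 Ω = 446 × 10^1.
4 → yellow
4 → yellow
6 → blue
Multiplier 10^1 → brown.
±0.5% tolerance → green.

yellow, yellow, blue, brown, green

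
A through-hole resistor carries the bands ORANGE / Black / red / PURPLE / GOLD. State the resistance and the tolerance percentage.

Orange → 3 (first significant figure)
Black → 0 (second significant figure)
Red → 2 (third significant figure)
Violet → ×10^7 multiplier
Gold → ±5% tolerance
302 × 10000000 = 3020000000 Ω

3020000000 Ω ±5%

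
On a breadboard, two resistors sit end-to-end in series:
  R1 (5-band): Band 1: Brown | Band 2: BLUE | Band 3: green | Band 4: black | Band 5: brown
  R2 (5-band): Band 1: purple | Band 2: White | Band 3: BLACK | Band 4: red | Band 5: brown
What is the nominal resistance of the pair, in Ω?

79165 Ω

R1: brown, blue, green → 165; black ×1 → 165 Ω.
R2: violet, white, black → 790; red ×10^2 → 79000 Ω.
Series: 165 + 79000 = 79165 Ω.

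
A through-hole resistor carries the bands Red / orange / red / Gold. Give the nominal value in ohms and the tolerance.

2300 Ω ±5%

Red → 2 (first significant figure)
Orange → 3 (second significant figure)
Red → ×10^2 multiplier
Gold → ±5% tolerance
23 × 100 = 2300 Ω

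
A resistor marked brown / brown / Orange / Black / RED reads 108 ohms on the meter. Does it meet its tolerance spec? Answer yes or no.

Brown → 1 (first significant figure)
Brown → 1 (second significant figure)
Orange → 3 (third significant figure)
Black → ×1 multiplier
Red → ±2% tolerance
113 × 1 = 113 Ω
Allowed range: 110.74 Ω to 115.26 Ω.
108 ohms lies outside that range.

no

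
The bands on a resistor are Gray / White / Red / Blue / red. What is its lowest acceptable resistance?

874160000 Ω

Grey → 8 (first significant figure)
White → 9 (second significant figure)
Red → 2 (third significant figure)
Blue → ×10^6 multiplier
Red → ±2% tolerance
892 × 1000000 = 892000000 Ω
Lowest = 892000000 × (1 − 2/100) = 874160000 Ω.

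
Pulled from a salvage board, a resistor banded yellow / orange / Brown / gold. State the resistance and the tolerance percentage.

Yellow → 4 (first significant figure)
Orange → 3 (second significant figure)
Brown → ×10 multiplier
Gold → ±5% tolerance
43 × 10 = 430 Ω

430 Ω ±5%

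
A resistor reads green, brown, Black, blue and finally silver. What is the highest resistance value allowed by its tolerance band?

Green → 5 (first significant figure)
Brown → 1 (second significant figure)
Black → 0 (third significant figure)
Blue → ×10^6 multiplier
Silver → ±10% tolerance
510 × 1000000 = 510000000 Ω
Highest = 510000000 × (1 + 10/100) = 561000000 Ω.

561000000 Ω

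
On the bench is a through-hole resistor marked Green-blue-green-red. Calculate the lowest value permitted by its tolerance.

5488000 Ω

Green → 5 (first significant figure)
Blue → 6 (second significant figure)
Green → ×10^5 multiplier
Red → ±2% tolerance
56 × 100000 = 5600000 Ω
Lowest = 5600000 × (1 − 2/100) = 5488000 Ω.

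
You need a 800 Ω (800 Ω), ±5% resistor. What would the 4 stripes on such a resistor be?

800 Ω = 80 × 10^1.
8 → grey
0 → black
Multiplier 10^1 → brown.
±5% tolerance → gold.

grey, black, brown, gold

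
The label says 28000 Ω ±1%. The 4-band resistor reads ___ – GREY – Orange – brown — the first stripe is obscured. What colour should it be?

red

28000 Ω = 28 × 10^3.
The first band gives digit 2 of the significand, and 2 is red.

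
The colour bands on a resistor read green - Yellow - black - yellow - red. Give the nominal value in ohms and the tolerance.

Green → 5 (first significant figure)
Yellow → 4 (second significant figure)
Black → 0 (third significant figure)
Yellow → ×10^4 multiplier
Red → ±2% tolerance
540 × 10000 = 5400000 Ω

5400000 Ω ±2%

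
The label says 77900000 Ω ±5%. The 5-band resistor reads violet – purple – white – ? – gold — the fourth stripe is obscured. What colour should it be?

77900000 Ω = 779 × 10^5.
The fourth band is the multiplier, 10^5, which is green.

green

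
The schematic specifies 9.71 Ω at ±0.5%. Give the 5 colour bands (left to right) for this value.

9.71 Ω = 971 × 10^-2.
9 → white
7 → violet
1 → brown
Multiplier 10^-2 → silver.
±0.5% tolerance → green.

white, violet, brown, silver, green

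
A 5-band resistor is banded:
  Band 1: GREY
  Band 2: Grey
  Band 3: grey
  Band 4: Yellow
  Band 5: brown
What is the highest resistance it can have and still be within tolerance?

Grey → 8 (first significant figure)
Grey → 8 (second significant figure)
Grey → 8 (third significant figure)
Yellow → ×10^4 multiplier
Brown → ±1% tolerance
888 × 10000 = 8880000 Ω
Highest = 8880000 × (1 + 1/100) = 8968800 Ω.

8968800 Ω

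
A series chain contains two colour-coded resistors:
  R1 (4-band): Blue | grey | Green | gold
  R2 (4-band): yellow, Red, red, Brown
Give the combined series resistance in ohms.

6804200 Ω

R1: blue, grey → 68; green ×10^5 → 6800000 Ω.
R2: yellow, red → 42; red ×10^2 → 4200 Ω.
Series: 6800000 + 4200 = 6804200 Ω.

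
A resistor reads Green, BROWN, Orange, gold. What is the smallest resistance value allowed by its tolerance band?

48450 Ω

Green → 5 (first significant figure)
Brown → 1 (second significant figure)
Orange → ×10^3 multiplier
Gold → ±5% tolerance
51 × 1000 = 51000 Ω
Smallest = 51000 × (1 − 5/100) = 48450 Ω.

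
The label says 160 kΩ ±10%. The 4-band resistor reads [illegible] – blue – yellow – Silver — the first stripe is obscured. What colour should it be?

brown

160000 Ω = 16 × 10^4.
The first band gives digit 1 of the significand, and 1 is brown.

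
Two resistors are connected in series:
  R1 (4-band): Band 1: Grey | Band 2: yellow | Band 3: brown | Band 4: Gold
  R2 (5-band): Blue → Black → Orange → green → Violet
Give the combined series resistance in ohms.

60300840 Ω

R1: grey, yellow → 84; brown ×10 → 840 Ω.
R2: blue, black, orange → 603; green ×10^5 → 60300000 Ω.
Series: 840 + 60300000 = 60300840 Ω.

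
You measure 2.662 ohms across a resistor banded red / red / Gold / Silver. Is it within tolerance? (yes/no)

no

Red → 2 (first significant figure)
Red → 2 (second significant figure)
Gold → ×0.1 multiplier
Silver → ±10% tolerance
22 × 0.1 = 2.2 Ω
Allowed range: 1.98 Ω to 2.42 Ω.
2.662 ohms lies outside that range.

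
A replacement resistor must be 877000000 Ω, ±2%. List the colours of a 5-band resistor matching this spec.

grey, violet, violet, blue, red

877000000 Ω = 877 × 10^6.
8 → grey
7 → violet
7 → violet
Multiplier 10^6 → blue.
±2% tolerance → red.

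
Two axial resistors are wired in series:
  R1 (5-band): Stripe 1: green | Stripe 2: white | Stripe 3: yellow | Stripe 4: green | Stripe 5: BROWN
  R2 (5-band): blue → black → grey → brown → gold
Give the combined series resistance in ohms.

59406080 Ω

R1: green, white, yellow → 594; green ×10^5 → 59400000 Ω.
R2: blue, black, grey → 608; brown ×10 → 6080 Ω.
Series: 59400000 + 6080 = 59406080 Ω.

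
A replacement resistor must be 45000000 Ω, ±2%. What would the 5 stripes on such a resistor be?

yellow, green, black, green, red

45000000 Ω = 450 × 10^5.
4 → yellow
5 → green
0 → black
Multiplier 10^5 → green.
±2% tolerance → red.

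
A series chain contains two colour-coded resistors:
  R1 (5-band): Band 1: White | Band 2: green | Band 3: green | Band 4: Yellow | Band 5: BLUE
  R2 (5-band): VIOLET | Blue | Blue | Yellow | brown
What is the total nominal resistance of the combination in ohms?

R1: white, green, green → 955; yellow ×10^4 → 9550000 Ω.
R2: violet, blue, blue → 766; yellow ×10^4 → 7660000 Ω.
Series: 9550000 + 7660000 = 17210000 Ω.

17210000 Ω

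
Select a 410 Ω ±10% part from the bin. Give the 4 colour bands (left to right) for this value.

410 Ω = 41 × 10^1.
4 → yellow
1 → brown
Multiplier 10^1 → brown.
±10% tolerance → silver.

yellow, brown, brown, silver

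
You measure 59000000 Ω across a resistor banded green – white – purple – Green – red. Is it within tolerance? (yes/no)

yes

Green → 5 (first significant figure)
White → 9 (second significant figure)
Violet → 7 (third significant figure)
Green → ×10^5 multiplier
Red → ±2% tolerance
597 × 100000 = 59700000 Ω
Allowed range: 58506000 Ω to 60894000 Ω.
59000000 Ω lies inside that range.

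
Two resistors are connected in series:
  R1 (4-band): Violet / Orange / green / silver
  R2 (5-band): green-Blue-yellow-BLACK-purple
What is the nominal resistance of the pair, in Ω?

7300564 Ω

R1: violet, orange → 73; green ×10^5 → 7300000 Ω.
R2: green, blue, yellow → 564; black ×1 → 564 Ω.
Series: 7300000 + 564 = 7300564 Ω.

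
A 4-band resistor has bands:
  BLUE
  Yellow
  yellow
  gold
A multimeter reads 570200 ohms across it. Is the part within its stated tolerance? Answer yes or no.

Blue → 6 (first significant figure)
Yellow → 4 (second significant figure)
Yellow → ×10^4 multiplier
Gold → ±5% tolerance
64 × 10000 = 640000 Ω
Allowed range: 608000 Ω to 672000 Ω.
570200 ohms lies outside that range.

no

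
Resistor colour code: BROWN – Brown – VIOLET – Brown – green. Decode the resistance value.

1170 Ω

Brown → 1 (first significant figure)
Brown → 1 (second significant figure)
Violet → 7 (third significant figure)
Brown → ×10 multiplier
117 × 10 = 1170 Ω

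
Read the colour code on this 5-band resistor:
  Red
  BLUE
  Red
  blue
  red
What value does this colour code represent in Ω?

262000000 Ω

Red → 2 (first significant figure)
Blue → 6 (second significant figure)
Red → 2 (third significant figure)
Blue → ×10^6 multiplier
262 × 1000000 = 262000000 Ω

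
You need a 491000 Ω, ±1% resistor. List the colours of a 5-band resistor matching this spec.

yellow, white, brown, orange, brown

491000 Ω = 491 × 10^3.
4 → yellow
9 → white
1 → brown
Multiplier 10^3 → orange.
±1% tolerance → brown.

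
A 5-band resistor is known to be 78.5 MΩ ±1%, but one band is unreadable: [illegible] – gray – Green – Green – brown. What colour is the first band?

violet

78500000 Ω = 785 × 10^5.
The first band gives digit 7 of the significand, and 7 is violet.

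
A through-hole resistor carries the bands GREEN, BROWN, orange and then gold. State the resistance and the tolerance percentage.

51000 Ω ±5%

Green → 5 (first significant figure)
Brown → 1 (second significant figure)
Orange → ×10^3 multiplier
Gold → ±5% tolerance
51 × 1000 = 51000 Ω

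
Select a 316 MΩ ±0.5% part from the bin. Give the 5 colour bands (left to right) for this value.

316000000 Ω = 316 × 10^6.
3 → orange
1 → brown
6 → blue
Multiplier 10^6 → blue.
±0.5% tolerance → green.

orange, brown, blue, blue, green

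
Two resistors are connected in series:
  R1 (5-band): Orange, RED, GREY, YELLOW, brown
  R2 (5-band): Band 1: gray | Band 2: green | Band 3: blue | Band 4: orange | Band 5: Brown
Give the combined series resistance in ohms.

R1: orange, red, grey → 328; yellow ×10^4 → 3280000 Ω.
R2: grey, green, blue → 856; orange ×10^3 → 856000 Ω.
Series: 3280000 + 856000 = 4136000 Ω.

4136000 Ω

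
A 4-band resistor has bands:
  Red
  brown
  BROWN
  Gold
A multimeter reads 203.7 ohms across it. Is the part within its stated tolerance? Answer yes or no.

yes

Red → 2 (first significant figure)
Brown → 1 (second significant figure)
Brown → ×10 multiplier
Gold → ±5% tolerance
21 × 10 = 210 Ω
Allowed range: 199.5 Ω to 220.5 Ω.
203.7 ohms lies inside that range.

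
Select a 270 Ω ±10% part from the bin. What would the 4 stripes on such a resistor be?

270 Ω = 27 × 10^1.
2 → red
7 → violet
Multiplier 10^1 → brown.
±10% tolerance → silver.

red, violet, brown, silver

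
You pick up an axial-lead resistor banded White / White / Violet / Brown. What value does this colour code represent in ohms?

990000000 Ω

White → 9 (first significant figure)
White → 9 (second significant figure)
Violet → ×10^7 multiplier
99 × 10000000 = 990000000 Ω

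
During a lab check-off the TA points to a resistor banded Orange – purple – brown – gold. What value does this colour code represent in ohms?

370 Ω

Orange → 3 (first significant figure)
Violet → 7 (second significant figure)
Brown → ×10 multiplier
37 × 10 = 370 Ω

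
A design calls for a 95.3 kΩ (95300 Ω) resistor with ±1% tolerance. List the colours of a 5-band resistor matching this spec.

white, green, orange, red, brown

95300 Ω = 953 × 10^2.
9 → white
5 → green
3 → orange
Multiplier 10^2 → red.
±1% tolerance → brown.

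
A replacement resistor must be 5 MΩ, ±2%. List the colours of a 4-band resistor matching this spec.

5000000 Ω = 50 × 10^5.
5 → green
0 → black
Multiplier 10^5 → green.
±2% tolerance → red.

green, black, green, red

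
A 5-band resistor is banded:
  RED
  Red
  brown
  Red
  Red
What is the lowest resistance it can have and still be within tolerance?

Red → 2 (first significant figure)
Red → 2 (second significant figure)
Brown → 1 (third significant figure)
Red → ×10^2 multiplier
Red → ±2% tolerance
221 × 100 = 22100 Ω
Lowest = 22100 × (1 − 2/100) = 21658 Ω.

21658 Ω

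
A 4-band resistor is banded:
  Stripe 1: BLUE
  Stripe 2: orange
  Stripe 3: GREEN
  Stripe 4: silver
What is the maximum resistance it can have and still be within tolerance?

6930000 Ω

Blue → 6 (first significant figure)
Orange → 3 (second significant figure)
Green → ×10^5 multiplier
Silver → ±10% tolerance
63 × 100000 = 6300000 Ω
Maximum = 6300000 × (1 + 10/100) = 6930000 Ω.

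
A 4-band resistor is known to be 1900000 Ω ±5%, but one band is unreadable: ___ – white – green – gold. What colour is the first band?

brown

1900000 Ω = 19 × 10^5.
The first band gives digit 1 of the significand, and 1 is brown.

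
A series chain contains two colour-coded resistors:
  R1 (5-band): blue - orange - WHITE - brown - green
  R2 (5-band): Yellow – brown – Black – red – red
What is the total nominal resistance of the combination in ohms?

47390 Ω

R1: blue, orange, white → 639; brown ×10 → 6390 Ω.
R2: yellow, brown, black → 410; red ×10^2 → 41000 Ω.
Series: 6390 + 41000 = 47390 Ω.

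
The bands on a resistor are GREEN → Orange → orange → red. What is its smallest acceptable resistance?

Green → 5 (first significant figure)
Orange → 3 (second significant figure)
Orange → ×10^3 multiplier
Red → ±2% tolerance
53 × 1000 = 53000 Ω
Smallest = 53000 × (1 − 2/100) = 51940 Ω.

51940 Ω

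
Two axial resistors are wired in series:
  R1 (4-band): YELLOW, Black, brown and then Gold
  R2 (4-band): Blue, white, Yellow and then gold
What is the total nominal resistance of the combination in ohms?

R1: yellow, black → 40; brown ×10 → 400 Ω.
R2: blue, white → 69; yellow ×10^4 → 690000 Ω.
Series: 400 + 690000 = 690400 Ω.

690400 Ω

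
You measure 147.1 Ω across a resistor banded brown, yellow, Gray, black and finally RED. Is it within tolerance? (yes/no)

yes

Brown → 1 (first significant figure)
Yellow → 4 (second significant figure)
Grey → 8 (third significant figure)
Black → ×1 multiplier
Red → ±2% tolerance
148 × 1 = 148 Ω
Allowed range: 145.04 Ω to 150.96 Ω.
147.1 Ω lies inside that range.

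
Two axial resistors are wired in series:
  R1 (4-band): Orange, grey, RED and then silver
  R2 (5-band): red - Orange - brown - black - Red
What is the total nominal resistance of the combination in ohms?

4031 Ω

R1: orange, grey → 38; red ×10^2 → 3800 Ω.
R2: red, orange, brown → 231; black ×1 → 231 Ω.
Series: 3800 + 231 = 4031 Ω.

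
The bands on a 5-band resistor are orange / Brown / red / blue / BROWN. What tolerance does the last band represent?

±1%

The last band, brown, is the tolerance band.
Brown corresponds to ±1%.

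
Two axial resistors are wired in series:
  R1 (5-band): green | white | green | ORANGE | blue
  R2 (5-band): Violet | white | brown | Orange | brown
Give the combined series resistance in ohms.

R1: green, white, green → 595; orange ×10^3 → 595000 Ω.
R2: violet, white, brown → 791; orange ×10^3 → 791000 Ω.
Series: 595000 + 791000 = 1386000 Ω.

1386000 Ω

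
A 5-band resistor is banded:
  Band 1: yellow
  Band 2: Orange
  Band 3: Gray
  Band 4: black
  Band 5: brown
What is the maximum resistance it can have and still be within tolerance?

442.38 Ω

Yellow → 4 (first significant figure)
Orange → 3 (second significant figure)
Grey → 8 (third significant figure)
Black → ×1 multiplier
Brown → ±1% tolerance
438 × 1 = 438 Ω
Maximum = 438 × (1 + 1/100) = 442.38 Ω.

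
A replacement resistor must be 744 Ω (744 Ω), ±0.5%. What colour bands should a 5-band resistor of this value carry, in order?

744 Ω = 744 × 10^0.
7 → violet
4 → yellow
4 → yellow
Multiplier 10^0 → black.
±0.5% tolerance → green.

violet, yellow, yellow, black, green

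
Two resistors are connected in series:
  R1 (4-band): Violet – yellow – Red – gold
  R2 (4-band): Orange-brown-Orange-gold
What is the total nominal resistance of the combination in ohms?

R1: violet, yellow → 74; red ×10^2 → 7400 Ω.
R2: orange, brown → 31; orange ×10^3 → 31000 Ω.
Series: 7400 + 31000 = 38400 Ω.

38400 Ω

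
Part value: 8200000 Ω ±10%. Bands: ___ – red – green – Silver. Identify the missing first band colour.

grey

8200000 Ω = 82 × 10^5.
The first band gives digit 8 of the significand, and 8 is grey.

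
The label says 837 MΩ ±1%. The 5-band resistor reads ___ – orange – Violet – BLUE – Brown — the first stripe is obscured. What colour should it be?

837000000 Ω = 837 × 10^6.
The first band gives digit 8 of the significand, and 8 is grey.

grey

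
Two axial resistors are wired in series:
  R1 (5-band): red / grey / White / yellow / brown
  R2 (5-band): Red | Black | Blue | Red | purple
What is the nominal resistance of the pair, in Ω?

2910600 Ω

R1: red, grey, white → 289; yellow ×10^4 → 2890000 Ω.
R2: red, black, blue → 206; red ×10^2 → 20600 Ω.
Series: 2890000 + 20600 = 2910600 Ω.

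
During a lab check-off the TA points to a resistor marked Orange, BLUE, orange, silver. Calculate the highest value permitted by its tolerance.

Orange → 3 (first significant figure)
Blue → 6 (second significant figure)
Orange → ×10^3 multiplier
Silver → ±10% tolerance
36 × 1000 = 36000 Ω
Highest = 36000 × (1 + 10/100) = 39600 Ω.

39600 Ω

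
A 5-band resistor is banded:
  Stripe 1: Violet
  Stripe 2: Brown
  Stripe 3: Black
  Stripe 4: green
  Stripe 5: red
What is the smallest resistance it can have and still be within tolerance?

Violet → 7 (first significant figure)
Brown → 1 (second significant figure)
Black → 0 (third significant figure)
Green → ×10^5 multiplier
Red → ±2% tolerance
710 × 100000 = 71000000 Ω
Smallest = 71000000 × (1 − 2/100) = 69580000 Ω.

69580000 Ω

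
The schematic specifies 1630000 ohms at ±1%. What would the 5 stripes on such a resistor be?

brown, blue, orange, yellow, brown

1630000 Ω = 163 × 10^4.
1 → brown
6 → blue
3 → orange
Multiplier 10^4 → yellow.
±1% tolerance → brown.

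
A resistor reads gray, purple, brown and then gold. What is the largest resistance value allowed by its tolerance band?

913.5 Ω

Grey → 8 (first significant figure)
Violet → 7 (second significant figure)
Brown → ×10 multiplier
Gold → ±5% tolerance
87 × 10 = 870 Ω
Largest = 870 × (1 + 5/100) = 913.5 Ω.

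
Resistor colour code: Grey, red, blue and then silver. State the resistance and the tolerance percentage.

82000000 Ω ±10%

Grey → 8 (first significant figure)
Red → 2 (second significant figure)
Blue → ×10^6 multiplier
Silver → ±10% tolerance
82 × 1000000 = 82000000 Ω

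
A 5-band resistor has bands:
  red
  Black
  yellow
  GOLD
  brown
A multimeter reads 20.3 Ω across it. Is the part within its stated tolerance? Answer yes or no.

yes

Red → 2 (first significant figure)
Black → 0 (second significant figure)
Yellow → 4 (third significant figure)
Gold → ×0.1 multiplier
Brown → ±1% tolerance
204 × 0.1 = 20.4 Ω
Allowed range: 20.196 Ω to 20.604 Ω.
20.3 Ω lies inside that range.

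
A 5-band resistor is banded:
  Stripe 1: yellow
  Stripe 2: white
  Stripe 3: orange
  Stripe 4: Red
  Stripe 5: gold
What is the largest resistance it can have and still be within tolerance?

Yellow → 4 (first significant figure)
White → 9 (second significant figure)
Orange → 3 (third significant figure)
Red → ×10^2 multiplier
Gold → ±5% tolerance
493 × 100 = 49300 Ω
Largest = 49300 × (1 + 5/100) = 51765 Ω.

51765 Ω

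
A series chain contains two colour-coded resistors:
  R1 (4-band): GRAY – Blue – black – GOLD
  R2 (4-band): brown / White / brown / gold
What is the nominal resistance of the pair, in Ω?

276 Ω

R1: grey, blue → 86; black ×1 → 86 Ω.
R2: brown, white → 19; brown ×10 → 190 Ω.
Series: 86 + 190 = 276 Ω.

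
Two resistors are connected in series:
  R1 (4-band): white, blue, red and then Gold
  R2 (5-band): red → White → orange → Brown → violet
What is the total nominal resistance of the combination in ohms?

R1: white, blue → 96; red ×10^2 → 9600 Ω.
R2: red, white, orange → 293; brown ×10 → 2930 Ω.
Series: 9600 + 2930 = 12530 Ω.

12530 Ω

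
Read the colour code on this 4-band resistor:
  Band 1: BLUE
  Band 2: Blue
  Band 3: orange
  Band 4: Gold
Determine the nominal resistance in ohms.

66000 Ω

Blue → 6 (first significant figure)
Blue → 6 (second significant figure)
Orange → ×10^3 multiplier
66 × 1000 = 66000 Ω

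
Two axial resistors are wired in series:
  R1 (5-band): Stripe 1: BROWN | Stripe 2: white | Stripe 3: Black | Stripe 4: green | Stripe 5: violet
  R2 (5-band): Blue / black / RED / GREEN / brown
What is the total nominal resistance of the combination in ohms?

R1: brown, white, black → 190; green ×10^5 → 19000000 Ω.
R2: blue, black, red → 602; green ×10^5 → 60200000 Ω.
Series: 19000000 + 60200000 = 79200000 Ω.

79200000 Ω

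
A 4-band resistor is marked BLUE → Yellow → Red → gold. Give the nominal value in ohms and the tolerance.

Blue → 6 (first significant figure)
Yellow → 4 (second significant figure)
Red → ×10^2 multiplier
Gold → ±5% tolerance
64 × 100 = 6400 Ω

6400 Ω ±5%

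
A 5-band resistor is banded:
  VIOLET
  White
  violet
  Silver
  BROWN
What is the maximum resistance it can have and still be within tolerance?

8.0497 Ω

Violet → 7 (first significant figure)
White → 9 (second significant figure)
Violet → 7 (third significant figure)
Silver → ×0.01 multiplier
Brown → ±1% tolerance
797 × 0.01 = 7.97 Ω
Maximum = 7.97 × (1 + 1/100) = 8.0497 Ω.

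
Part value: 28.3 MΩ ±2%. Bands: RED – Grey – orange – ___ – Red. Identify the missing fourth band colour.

green

28300000 Ω = 283 × 10^5.
The fourth band is the multiplier, 10^5, which is green.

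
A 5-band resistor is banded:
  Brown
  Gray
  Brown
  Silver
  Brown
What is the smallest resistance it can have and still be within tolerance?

1.7919 Ω

Brown → 1 (first significant figure)
Grey → 8 (second significant figure)
Brown → 1 (third significant figure)
Silver → ×0.01 multiplier
Brown → ±1% tolerance
181 × 0.01 = 1.81 Ω
Smallest = 1.81 × (1 − 1/100) = 1.7919 Ω.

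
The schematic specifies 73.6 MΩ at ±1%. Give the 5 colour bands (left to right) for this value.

violet, orange, blue, green, brown

73600000 Ω = 736 × 10^5.
7 → violet
3 → orange
6 → blue
Multiplier 10^5 → green.
±1% tolerance → brown.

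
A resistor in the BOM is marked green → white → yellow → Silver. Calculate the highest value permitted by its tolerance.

Green → 5 (first significant figure)
White → 9 (second significant figure)
Yellow → ×10^4 multiplier
Silver → ±10% tolerance
59 × 10000 = 590000 Ω
Highest = 590000 × (1 + 10/100) = 649000 Ω.

649000 Ω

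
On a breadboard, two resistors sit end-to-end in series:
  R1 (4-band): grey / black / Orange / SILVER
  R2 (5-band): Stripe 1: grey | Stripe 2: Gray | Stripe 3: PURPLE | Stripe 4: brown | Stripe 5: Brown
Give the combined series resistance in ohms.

R1: grey, black → 80; orange ×10^3 → 80000 Ω.
R2: grey, grey, violet → 887; brown ×10 → 8870 Ω.
Series: 80000 + 8870 = 88870 Ω.

88870 Ω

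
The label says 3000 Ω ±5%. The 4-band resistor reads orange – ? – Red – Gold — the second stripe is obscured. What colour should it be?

3000 Ω = 30 × 10^2.
The second band gives digit 0 of the significand, and 0 is black.

black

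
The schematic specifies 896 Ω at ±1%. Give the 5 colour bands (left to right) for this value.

896 Ω = 896 × 10^0.
8 → grey
9 → white
6 → blue
Multiplier 10^0 → black.
±1% tolerance → brown.

grey, white, blue, black, brown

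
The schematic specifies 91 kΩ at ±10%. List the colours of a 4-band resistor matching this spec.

91000 Ω = 91 × 10^3.
9 → white
1 → brown
Multiplier 10^3 → orange.
±10% tolerance → silver.

white, brown, orange, silver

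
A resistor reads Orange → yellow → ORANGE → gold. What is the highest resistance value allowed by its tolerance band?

Orange → 3 (first significant figure)
Yellow → 4 (second significant figure)
Orange → ×10^3 multiplier
Gold → ±5% tolerance
34 × 1000 = 34000 Ω
Highest = 34000 × (1 + 5/100) = 35700 Ω.

35700 Ω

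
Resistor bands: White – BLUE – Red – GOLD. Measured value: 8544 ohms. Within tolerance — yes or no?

no

White → 9 (first significant figure)
Blue → 6 (second significant figure)
Red → ×10^2 multiplier
Gold → ±5% tolerance
96 × 100 = 9600 Ω
Allowed range: 9120 Ω to 10080 Ω.
8544 ohms lies outside that range.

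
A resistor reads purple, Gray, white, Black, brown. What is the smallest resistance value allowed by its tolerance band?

Violet → 7 (first significant figure)
Grey → 8 (second significant figure)
White → 9 (third significant figure)
Black → ×1 multiplier
Brown → ±1% tolerance
789 × 1 = 789 Ω
Smallest = 789 × (1 − 1/100) = 781.11 Ω.

781.11 Ω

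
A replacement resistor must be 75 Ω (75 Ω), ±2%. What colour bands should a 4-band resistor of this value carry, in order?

violet, green, black, red

75 Ω = 75 × 10^0.
7 → violet
5 → green
Multiplier 10^0 → black.
±2% tolerance → red.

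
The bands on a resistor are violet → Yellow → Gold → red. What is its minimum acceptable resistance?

7.252 Ω

Violet → 7 (first significant figure)
Yellow → 4 (second significant figure)
Gold → ×0.1 multiplier
Red → ±2% tolerance
74 × 0.1 = 7.4 Ω
Minimum = 7.4 × (1 − 2/100) = 7.252 Ω.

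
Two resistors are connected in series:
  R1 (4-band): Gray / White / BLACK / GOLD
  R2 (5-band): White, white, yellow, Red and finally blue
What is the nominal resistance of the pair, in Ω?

99489 Ω

R1: grey, white → 89; black ×1 → 89 Ω.
R2: white, white, yellow → 994; red ×10^2 → 99400 Ω.
Series: 89 + 99400 = 99489 Ω.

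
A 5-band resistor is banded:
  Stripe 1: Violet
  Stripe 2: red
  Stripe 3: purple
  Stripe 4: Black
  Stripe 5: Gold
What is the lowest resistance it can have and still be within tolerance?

Violet → 7 (first significant figure)
Red → 2 (second significant figure)
Violet → 7 (third significant figure)
Black → ×1 multiplier
Gold → ±5% tolerance
727 × 1 = 727 Ω
Lowest = 727 × (1 − 5/100) = 690.65 Ω.

690.65 Ω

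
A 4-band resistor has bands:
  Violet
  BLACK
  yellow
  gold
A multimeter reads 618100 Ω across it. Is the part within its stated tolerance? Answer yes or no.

Violet → 7 (first significant figure)
Black → 0 (second significant figure)
Yellow → ×10^4 multiplier
Gold → ±5% tolerance
70 × 10000 = 700000 Ω
Allowed range: 665000 Ω to 735000 Ω.
618100 Ω lies outside that range.

no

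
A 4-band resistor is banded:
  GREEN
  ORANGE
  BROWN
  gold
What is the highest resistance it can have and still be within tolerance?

Green → 5 (first significant figure)
Orange → 3 (second significant figure)
Brown → ×10 multiplier
Gold → ±5% tolerance
53 × 10 = 530 Ω
Highest = 530 × (1 + 5/100) = 556.5 Ω.

556.5 Ω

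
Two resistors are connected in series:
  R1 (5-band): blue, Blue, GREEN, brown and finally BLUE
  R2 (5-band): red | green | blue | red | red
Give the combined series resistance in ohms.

R1: blue, blue, green → 665; brown ×10 → 6650 Ω.
R2: red, green, blue → 256; red ×10^2 → 25600 Ω.
Series: 6650 + 25600 = 32250 Ω.

32250 Ω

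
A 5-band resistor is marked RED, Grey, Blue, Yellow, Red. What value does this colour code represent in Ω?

2860000 Ω

Red → 2 (first significant figure)
Grey → 8 (second significant figure)
Blue → 6 (third significant figure)
Yellow → ×10^4 multiplier
286 × 10000 = 2860000 Ω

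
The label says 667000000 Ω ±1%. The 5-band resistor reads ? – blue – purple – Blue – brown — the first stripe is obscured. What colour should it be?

667000000 Ω = 667 × 10^6.
The first band gives digit 6 of the significand, and 6 is blue.

blue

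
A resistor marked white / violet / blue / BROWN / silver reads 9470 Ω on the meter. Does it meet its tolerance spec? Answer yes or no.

yes

White → 9 (first significant figure)
Violet → 7 (second significant figure)
Blue → 6 (third significant figure)
Brown → ×10 multiplier
Silver → ±10% tolerance
976 × 10 = 9760 Ω
Allowed range: 8784 Ω to 10736 Ω.
9470 Ω lies inside that range.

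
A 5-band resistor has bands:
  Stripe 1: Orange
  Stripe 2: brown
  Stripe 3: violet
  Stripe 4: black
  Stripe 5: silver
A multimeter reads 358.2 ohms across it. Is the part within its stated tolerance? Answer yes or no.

no

Orange → 3 (first significant figure)
Brown → 1 (second significant figure)
Violet → 7 (third significant figure)
Black → ×1 multiplier
Silver → ±10% tolerance
317 × 1 = 317 Ω
Allowed range: 285.3 Ω to 348.7 Ω.
358.2 ohms lies outside that range.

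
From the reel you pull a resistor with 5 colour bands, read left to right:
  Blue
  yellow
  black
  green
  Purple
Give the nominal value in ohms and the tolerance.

64000000 Ω ±0.1%

Blue → 6 (first significant figure)
Yellow → 4 (second significant figure)
Black → 0 (third significant figure)
Green → ×10^5 multiplier
Violet → ±0.1% tolerance
640 × 100000 = 64000000 Ω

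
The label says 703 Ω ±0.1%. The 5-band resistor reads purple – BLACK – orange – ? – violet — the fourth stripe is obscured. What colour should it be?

703 Ω = 703 × 10^0.
The fourth band is the multiplier, 10^0, which is black.

black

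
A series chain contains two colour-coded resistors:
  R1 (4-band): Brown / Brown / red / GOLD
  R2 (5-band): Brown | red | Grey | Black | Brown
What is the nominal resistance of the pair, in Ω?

R1: brown, brown → 11; red ×10^2 → 1100 Ω.
R2: brown, red, grey → 128; black ×1 → 128 Ω.
Series: 1100 + 128 = 1228 Ω.

1228 Ω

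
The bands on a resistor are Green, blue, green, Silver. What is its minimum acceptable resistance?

5040000 Ω

Green → 5 (first significant figure)
Blue → 6 (second significant figure)
Green → ×10^5 multiplier
Silver → ±10% tolerance
56 × 100000 = 5600000 Ω
Minimum = 5600000 × (1 − 10/100) = 5040000 Ω.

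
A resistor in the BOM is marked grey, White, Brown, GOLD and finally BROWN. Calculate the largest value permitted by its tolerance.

Grey → 8 (first significant figure)
White → 9 (second significant figure)
Brown → 1 (third significant figure)
Gold → ×0.1 multiplier
Brown → ±1% tolerance
891 × 0.1 = 89.1 Ω
Largest = 89.1 × (1 + 1/100) = 89.991 Ω.

89.991 Ω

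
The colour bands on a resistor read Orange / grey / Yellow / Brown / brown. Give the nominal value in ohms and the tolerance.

Orange → 3 (first significant figure)
Grey → 8 (second significant figure)
Yellow → 4 (third significant figure)
Brown → ×10 multiplier
Brown → ±1% tolerance
384 × 10 = 3840 Ω

3840 Ω ±1%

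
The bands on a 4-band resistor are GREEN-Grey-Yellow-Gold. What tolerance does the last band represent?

±5%

The last band, gold, is the tolerance band.
Gold corresponds to ±5%.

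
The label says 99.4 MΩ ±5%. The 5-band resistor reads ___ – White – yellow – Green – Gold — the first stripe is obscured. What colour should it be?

99400000 Ω = 994 × 10^5.
The first band gives digit 9 of the significand, and 9 is white.

white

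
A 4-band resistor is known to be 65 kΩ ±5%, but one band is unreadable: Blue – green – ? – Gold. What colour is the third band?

65000 Ω = 65 × 10^3.
The third band is the multiplier, 10^3, which is orange.

orange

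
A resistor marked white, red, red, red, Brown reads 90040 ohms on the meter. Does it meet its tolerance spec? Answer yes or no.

White → 9 (first significant figure)
Red → 2 (second significant figure)
Red → 2 (third significant figure)
Red → ×10^2 multiplier
Brown → ±1% tolerance
922 × 100 = 92200 Ω
Allowed range: 91278 Ω to 93122 Ω.
90040 ohms lies outside that range.

no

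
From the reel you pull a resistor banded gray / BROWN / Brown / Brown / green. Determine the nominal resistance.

8110 Ω

Grey → 8 (first significant figure)
Brown → 1 (second significant figure)
Brown → 1 (third significant figure)
Brown → ×10 multiplier
811 × 10 = 8110 Ω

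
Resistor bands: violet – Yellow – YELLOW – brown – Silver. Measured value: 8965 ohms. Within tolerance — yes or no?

no

Violet → 7 (first significant figure)
Yellow → 4 (second significant figure)
Yellow → 4 (third significant figure)
Brown → ×10 multiplier
Silver → ±10% tolerance
744 × 10 = 7440 Ω
Allowed range: 6696 Ω to 8184 Ω.
8965 ohms lies outside that range.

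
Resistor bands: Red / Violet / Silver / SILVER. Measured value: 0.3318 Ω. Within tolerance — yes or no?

no

Red → 2 (first significant figure)
Violet → 7 (second significant figure)
Silver → ×0.01 multiplier
Silver → ±10% tolerance
27 × 0.01 = 0.27 Ω
Allowed range: 0.243 Ω to 0.297 Ω.
0.3318 Ω lies outside that range.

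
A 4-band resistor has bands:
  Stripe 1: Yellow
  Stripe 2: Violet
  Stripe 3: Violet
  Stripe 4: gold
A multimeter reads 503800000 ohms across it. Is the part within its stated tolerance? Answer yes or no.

Yellow → 4 (first significant figure)
Violet → 7 (second significant figure)
Violet → ×10^7 multiplier
Gold → ±5% tolerance
47 × 10000000 = 470000000 Ω
Allowed range: 446500000 Ω to 493500000 Ω.
503800000 ohms lies outside that range.

no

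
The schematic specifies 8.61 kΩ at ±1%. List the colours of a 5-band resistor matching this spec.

8610 Ω = 861 × 10^1.
8 → grey
6 → blue
1 → brown
Multiplier 10^1 → brown.
±1% tolerance → brown.

grey, blue, brown, brown, brown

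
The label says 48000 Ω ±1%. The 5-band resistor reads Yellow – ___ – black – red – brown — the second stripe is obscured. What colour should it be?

grey

48000 Ω = 480 × 10^2.
The second band gives digit 8 of the significand, and 8 is grey.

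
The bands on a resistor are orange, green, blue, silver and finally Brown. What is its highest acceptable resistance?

3.5956 Ω

Orange → 3 (first significant figure)
Green → 5 (second significant figure)
Blue → 6 (third significant figure)
Silver → ×0.01 multiplier
Brown → ±1% tolerance
356 × 0.01 = 3.56 Ω
Highest = 3.56 × (1 + 1/100) = 3.5956 Ω.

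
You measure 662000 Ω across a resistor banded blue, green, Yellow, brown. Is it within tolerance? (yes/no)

no

Blue → 6 (first significant figure)
Green → 5 (second significant figure)
Yellow → ×10^4 multiplier
Brown → ±1% tolerance
65 × 10000 = 650000 Ω
Allowed range: 643500 Ω to 656500 Ω.
662000 Ω lies outside that range.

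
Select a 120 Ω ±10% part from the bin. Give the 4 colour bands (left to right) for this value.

120 Ω = 12 × 10^1.
1 → brown
2 → red
Multiplier 10^1 → brown.
±10% tolerance → silver.

brown, red, brown, silver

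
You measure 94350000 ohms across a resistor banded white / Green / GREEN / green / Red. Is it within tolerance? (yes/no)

yes

White → 9 (first significant figure)
Green → 5 (second significant figure)
Green → 5 (third significant figure)
Green → ×10^5 multiplier
Red → ±2% tolerance
955 × 100000 = 95500000 Ω
Allowed range: 93590000 Ω to 97410000 Ω.
94350000 ohms lies inside that range.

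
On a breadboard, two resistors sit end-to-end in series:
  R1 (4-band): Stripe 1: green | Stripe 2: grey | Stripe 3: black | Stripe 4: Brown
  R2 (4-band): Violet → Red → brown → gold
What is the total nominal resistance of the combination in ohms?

R1: green, grey → 58; black ×1 → 58 Ω.
R2: violet, red → 72; brown ×10 → 720 Ω.
Series: 58 + 720 = 778 Ω.

778 Ω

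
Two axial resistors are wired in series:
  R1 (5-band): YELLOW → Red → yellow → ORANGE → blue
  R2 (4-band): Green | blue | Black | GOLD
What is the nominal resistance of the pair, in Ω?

R1: yellow, red, yellow → 424; orange ×10^3 → 424000 Ω.
R2: green, blue → 56; black ×1 → 56 Ω.
Series: 424000 + 56 = 424056 Ω.

424056 Ω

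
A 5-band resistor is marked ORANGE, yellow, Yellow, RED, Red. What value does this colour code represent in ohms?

Orange → 3 (first significant figure)
Yellow → 4 (second significant figure)
Yellow → 4 (third significant figure)
Red → ×10^2 multiplier
344 × 100 = 34400 Ω

34400 Ω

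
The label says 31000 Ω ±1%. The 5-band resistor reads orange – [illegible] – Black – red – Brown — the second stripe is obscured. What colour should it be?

brown

31000 Ω = 310 × 10^2.
The second band gives digit 1 of the significand, and 1 is brown.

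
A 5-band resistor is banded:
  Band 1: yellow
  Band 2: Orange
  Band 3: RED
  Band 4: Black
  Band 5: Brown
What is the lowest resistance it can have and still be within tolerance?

427.68 Ω

Yellow → 4 (first significant figure)
Orange → 3 (second significant figure)
Red → 2 (third significant figure)
Black → ×1 multiplier
Brown → ±1% tolerance
432 × 1 = 432 Ω
Lowest = 432 × (1 − 1/100) = 427.68 Ω.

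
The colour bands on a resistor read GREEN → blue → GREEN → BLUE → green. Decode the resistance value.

565000000 Ω

Green → 5 (first significant figure)
Blue → 6 (second significant figure)
Green → 5 (third significant figure)
Blue → ×10^6 multiplier
565 × 1000000 = 565000000 Ω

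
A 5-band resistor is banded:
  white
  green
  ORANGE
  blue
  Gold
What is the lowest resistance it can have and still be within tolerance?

905350000 Ω

White → 9 (first significant figure)
Green → 5 (second significant figure)
Orange → 3 (third significant figure)
Blue → ×10^6 multiplier
Gold → ±5% tolerance
953 × 1000000 = 953000000 Ω
Lowest = 953000000 × (1 − 5/100) = 905350000 Ω.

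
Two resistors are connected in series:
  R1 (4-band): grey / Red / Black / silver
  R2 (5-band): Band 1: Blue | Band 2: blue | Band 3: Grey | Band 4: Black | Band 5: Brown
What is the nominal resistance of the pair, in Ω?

R1: grey, red → 82; black ×1 → 82 Ω.
R2: blue, blue, grey → 668; black ×1 → 668 Ω.
Series: 82 + 668 = 750 Ω.

750 Ω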